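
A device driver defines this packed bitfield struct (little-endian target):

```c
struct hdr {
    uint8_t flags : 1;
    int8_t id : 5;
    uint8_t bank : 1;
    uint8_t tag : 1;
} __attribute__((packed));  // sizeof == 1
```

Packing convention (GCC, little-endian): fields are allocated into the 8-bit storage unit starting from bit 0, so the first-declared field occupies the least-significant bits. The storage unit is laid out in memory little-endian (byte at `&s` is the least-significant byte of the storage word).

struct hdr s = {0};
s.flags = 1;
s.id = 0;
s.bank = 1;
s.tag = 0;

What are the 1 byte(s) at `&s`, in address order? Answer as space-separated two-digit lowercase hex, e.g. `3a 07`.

flags (1b) val=1 bits=0x1 at bit 0: 0x01
id (5b) val=0 bits=0x0 at bit 1: 0x01
bank (1b) val=1 bits=0x1 at bit 6: 0x41
tag (1b) val=0 bits=0x0 at bit 7: 0x41
word = 0x41 → little-endian bytes:
  [0]=0x41

41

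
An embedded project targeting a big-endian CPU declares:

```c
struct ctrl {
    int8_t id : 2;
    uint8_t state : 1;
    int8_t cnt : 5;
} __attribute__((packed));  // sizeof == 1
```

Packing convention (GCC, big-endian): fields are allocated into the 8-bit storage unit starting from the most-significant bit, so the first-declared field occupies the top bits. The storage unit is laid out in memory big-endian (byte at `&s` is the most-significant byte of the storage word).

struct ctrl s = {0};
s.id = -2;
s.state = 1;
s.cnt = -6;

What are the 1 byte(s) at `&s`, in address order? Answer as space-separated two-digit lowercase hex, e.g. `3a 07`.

ba

[6+:2] id=-2 & 0x3 = 0x2; word=0x80
[5+:1] state=1 & 0x1 = 0x1; word=0xa0
[0+:5] cnt=-6 & 0x1f = 0x1a; word=0xba
word = 0xba → big-endian bytes:
  [0]=0xba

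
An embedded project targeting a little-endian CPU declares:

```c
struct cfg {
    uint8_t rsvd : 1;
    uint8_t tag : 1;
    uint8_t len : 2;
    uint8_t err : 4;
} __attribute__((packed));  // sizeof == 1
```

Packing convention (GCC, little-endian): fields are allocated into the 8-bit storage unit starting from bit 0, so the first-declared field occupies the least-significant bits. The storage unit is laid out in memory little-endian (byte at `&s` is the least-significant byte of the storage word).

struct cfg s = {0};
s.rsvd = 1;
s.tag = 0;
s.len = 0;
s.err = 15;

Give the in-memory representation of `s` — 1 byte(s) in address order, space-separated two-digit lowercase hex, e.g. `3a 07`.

f1

rsvd:1 = 1 → 0x1 << 0 → word 0x01
tag:1 = 0 → 0x0 << 1 → word 0x01
len:2 = 0 → 0x0 << 2 → word 0x01
err:4 = 15 → 0xf << 4 → word 0xf1
word = 0xf1 → little-endian bytes:
  [0]=0xf1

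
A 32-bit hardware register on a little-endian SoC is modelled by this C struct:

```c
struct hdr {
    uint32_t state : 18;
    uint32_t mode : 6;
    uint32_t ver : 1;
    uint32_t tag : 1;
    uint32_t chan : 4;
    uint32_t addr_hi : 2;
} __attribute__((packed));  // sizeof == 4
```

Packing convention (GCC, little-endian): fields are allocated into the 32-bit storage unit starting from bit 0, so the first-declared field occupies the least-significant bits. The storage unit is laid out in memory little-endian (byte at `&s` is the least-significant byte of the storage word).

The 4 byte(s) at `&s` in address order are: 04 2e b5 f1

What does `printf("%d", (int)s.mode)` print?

[0]=0x04 [1]=0x2e [2]=0xb5 [3]=0xf1 (little-endian) → word 0xf1b52e04
state:18 @ bit 0 → (0xf1b52e04>>0)&0x3ffff = 0x12e04
mode:6 @ bit 18 → (0xf1b52e04>>18)&0x3f = 0x2d  ←
ver:1 @ bit 24 → (0xf1b52e04>>24)&0x1 = 0x1
tag:1 @ bit 25 → (0xf1b52e04>>25)&0x1 = 0x0
chan:4 @ bit 26 → (0xf1b52e04>>26)&0xf = 0xc
addr_hi:2 @ bit 30 → (0xf1b52e04>>30)&0x3 = 0x3

45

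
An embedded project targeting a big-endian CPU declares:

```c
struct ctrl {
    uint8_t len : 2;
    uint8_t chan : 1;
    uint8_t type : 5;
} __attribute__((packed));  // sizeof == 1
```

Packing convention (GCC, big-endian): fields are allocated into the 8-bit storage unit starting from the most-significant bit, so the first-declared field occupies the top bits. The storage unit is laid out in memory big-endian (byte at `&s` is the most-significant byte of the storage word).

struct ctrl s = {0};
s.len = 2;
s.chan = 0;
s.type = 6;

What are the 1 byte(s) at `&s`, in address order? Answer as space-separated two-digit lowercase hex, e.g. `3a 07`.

86

len (2b) val=2 bits=0x2 at bit 6: 0x80
chan (1b) val=0 bits=0x0 at bit 5: 0x80
type (5b) val=6 bits=0x6 at bit 0: 0x86
word = 0x86 → big-endian bytes:
  [0]=0x86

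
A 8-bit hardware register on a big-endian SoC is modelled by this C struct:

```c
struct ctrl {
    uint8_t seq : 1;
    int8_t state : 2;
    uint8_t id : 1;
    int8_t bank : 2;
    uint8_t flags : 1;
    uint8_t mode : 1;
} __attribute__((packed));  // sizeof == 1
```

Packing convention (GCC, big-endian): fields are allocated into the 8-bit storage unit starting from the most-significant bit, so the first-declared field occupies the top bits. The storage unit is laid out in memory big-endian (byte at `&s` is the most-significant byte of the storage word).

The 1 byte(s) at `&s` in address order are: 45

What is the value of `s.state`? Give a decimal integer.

-2

[0]=0x45 (big-endian) → word 0x45
seq:1 @ bit 7 → (0x45>>7)&0x1 = 0x0
state:2 @ bit 5 → (0x45>>5)&0x3 = 0x2  ←
id:1 @ bit 4 → (0x45>>4)&0x1 = 0x0
bank:2 @ bit 2 → (0x45>>2)&0x3 = 0x1
flags:1 @ bit 1 → (0x45>>1)&0x1 = 0x0
mode:1 @ bit 0 → (0x45>>0)&0x1 = 0x1
state signed 2b, MSB=1: 2 - 4 = -2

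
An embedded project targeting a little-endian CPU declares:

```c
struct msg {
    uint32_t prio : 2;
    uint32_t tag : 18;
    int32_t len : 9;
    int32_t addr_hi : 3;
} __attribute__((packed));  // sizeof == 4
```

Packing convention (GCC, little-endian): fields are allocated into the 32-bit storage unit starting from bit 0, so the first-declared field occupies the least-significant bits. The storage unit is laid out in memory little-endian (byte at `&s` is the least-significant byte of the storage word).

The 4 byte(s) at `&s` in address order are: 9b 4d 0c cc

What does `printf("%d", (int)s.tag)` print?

201574

[0]=0x9b [1]=0x4d [2]=0x0c [3]=0xcc (little-endian) → word 0xcc0c4d9b
prio:2 @ bit 0 → (0xcc0c4d9b>>0)&0x3 = 0x3
tag:18 @ bit 2 → (0xcc0c4d9b>>2)&0x3ffff = 0x31366  ←
len:9 @ bit 20 → (0xcc0c4d9b>>20)&0x1ff = 0xc0
addr_hi:3 @ bit 29 → (0xcc0c4d9b>>29)&0x7 = 0x6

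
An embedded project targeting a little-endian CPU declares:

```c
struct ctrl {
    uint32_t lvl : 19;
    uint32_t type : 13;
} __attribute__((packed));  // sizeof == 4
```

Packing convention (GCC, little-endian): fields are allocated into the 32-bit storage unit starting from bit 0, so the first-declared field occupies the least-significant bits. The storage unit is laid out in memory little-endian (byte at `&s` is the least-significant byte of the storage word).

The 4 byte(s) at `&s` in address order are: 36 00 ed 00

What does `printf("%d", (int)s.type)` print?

29

[0]=0x36 [1]=0x00 [2]=0xed [3]=0x00 (little-endian) → word 0x00ed0036
lvl [0+:19] = (word>>0) & 0x7ffff = 327734
type [19+:13] = (word>>19) & 0x1fff = 29  ←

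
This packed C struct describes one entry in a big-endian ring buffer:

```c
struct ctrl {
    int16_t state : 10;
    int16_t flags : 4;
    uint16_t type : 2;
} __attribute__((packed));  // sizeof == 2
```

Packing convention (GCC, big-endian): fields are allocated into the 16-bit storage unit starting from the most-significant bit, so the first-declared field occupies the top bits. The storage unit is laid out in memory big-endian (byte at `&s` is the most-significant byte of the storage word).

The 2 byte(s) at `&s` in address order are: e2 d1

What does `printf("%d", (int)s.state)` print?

-117

[0]=0xe2 [1]=0xd1 (big-endian) → word 0xe2d1
state [6+:10] = (word>>6) & 0x3ff = 907  ←
flags [2+:4] = (word>>2) & 0xf = 4
type [0+:2] = (word>>0) & 0x3 = 1
state signed 10b, MSB=1: 907 - 1024 = -117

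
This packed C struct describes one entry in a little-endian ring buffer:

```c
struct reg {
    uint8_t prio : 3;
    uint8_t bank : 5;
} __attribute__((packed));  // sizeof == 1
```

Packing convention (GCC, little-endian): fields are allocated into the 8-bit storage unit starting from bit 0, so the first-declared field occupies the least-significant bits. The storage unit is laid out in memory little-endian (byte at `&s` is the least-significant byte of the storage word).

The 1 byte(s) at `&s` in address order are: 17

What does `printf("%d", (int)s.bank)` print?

[0]=0x17 (little-endian) → word 0x17
prio [0+:3] = (word>>0) & 0x7 = 7
bank [3+:5] = (word>>3) & 0x1f = 2  ←

2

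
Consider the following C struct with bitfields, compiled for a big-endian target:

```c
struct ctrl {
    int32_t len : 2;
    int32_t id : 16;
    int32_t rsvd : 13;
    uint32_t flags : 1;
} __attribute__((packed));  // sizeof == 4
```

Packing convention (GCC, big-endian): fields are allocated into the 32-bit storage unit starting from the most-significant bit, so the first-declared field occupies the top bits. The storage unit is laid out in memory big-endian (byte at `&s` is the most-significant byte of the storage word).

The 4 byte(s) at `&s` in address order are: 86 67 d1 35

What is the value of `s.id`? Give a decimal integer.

6559

[0]=0x86 [1]=0x67 [2]=0xd1 [3]=0x35 (big-endian) → word 0x8667d135
len [30+:2] = (word>>30) & 0x3 = 2
id [14+:16] = (word>>14) & 0xffff = 6559  ←
rsvd [1+:13] = (word>>1) & 0x1fff = 2202
flags [0+:1] = (word>>0) & 0x1 = 1
id signed 16b, MSB=0: value = 6559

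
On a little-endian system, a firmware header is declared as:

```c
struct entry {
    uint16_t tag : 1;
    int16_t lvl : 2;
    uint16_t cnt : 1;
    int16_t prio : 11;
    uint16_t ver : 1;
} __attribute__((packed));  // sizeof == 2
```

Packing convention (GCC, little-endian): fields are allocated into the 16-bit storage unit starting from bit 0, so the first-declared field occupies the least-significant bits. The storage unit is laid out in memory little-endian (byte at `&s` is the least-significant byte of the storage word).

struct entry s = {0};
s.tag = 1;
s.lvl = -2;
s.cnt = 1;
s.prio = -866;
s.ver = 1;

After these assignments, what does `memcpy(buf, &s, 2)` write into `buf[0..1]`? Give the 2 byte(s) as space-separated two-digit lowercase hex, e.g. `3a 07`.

ed c9

tag (1b) val=1 bits=0x1 at bit 0: 0x0001
lvl (2b) val=-2 bits=0x2 at bit 1: 0x0005
cnt (1b) val=1 bits=0x1 at bit 3: 0x000d
prio (11b) val=-866 bits=0x49e at bit 4: 0x49ed
ver (1b) val=1 bits=0x1 at bit 15: 0xc9ed
word = 0xc9ed → little-endian bytes:
  [0]=0xed  [1]=0xc9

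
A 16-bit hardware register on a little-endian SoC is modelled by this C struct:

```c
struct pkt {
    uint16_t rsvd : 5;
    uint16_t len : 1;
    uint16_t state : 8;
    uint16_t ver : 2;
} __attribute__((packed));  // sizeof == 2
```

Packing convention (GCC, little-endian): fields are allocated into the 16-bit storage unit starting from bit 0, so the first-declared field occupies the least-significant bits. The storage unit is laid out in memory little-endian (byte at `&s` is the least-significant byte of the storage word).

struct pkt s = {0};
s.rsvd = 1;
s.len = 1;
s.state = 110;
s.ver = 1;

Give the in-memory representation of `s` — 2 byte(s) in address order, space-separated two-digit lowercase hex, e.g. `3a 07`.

rsvd (5b) val=1 bits=0x1 at bit 0: 0x0001
len (1b) val=1 bits=0x1 at bit 5: 0x0021
state (8b) val=110 bits=0x6e at bit 6: 0x1ba1
ver (2b) val=1 bits=0x1 at bit 14: 0x5ba1
word = 0x5ba1 → little-endian bytes:
  [0]=0xa1  [1]=0x5b

a1 5b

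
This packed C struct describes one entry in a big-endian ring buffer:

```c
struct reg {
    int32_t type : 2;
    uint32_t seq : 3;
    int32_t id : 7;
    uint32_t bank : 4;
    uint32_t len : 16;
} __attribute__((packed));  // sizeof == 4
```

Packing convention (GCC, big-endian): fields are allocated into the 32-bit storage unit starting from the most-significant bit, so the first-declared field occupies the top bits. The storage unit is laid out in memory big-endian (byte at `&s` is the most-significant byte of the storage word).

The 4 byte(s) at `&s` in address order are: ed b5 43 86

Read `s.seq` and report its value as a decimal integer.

5

[0]=0xed [1]=0xb5 [2]=0x43 [3]=0x86 (big-endian) → word 0xedb54386
type:2 @ bit 30 → (0xedb54386>>30)&0x3 = 0x3
seq:3 @ bit 27 → (0xedb54386>>27)&0x7 = 0x5  ←
id:7 @ bit 20 → (0xedb54386>>20)&0x7f = 0x5b
bank:4 @ bit 16 → (0xedb54386>>16)&0xf = 0x5
len:16 @ bit 0 → (0xedb54386>>0)&0xffff = 0x4386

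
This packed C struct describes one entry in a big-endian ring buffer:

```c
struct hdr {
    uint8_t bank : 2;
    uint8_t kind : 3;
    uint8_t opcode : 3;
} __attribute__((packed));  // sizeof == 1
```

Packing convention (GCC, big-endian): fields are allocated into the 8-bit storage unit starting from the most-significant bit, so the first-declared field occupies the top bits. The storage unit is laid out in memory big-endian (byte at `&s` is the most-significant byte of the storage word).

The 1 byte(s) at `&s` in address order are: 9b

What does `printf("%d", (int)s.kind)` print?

[0]=0x9b (big-endian) → word 0x9b
bank:2 @ bit 6 → (0x9b>>6)&0x3 = 0x2
kind:3 @ bit 3 → (0x9b>>3)&0x7 = 0x3  ←
opcode:3 @ bit 0 → (0x9b>>0)&0x7 = 0x3

3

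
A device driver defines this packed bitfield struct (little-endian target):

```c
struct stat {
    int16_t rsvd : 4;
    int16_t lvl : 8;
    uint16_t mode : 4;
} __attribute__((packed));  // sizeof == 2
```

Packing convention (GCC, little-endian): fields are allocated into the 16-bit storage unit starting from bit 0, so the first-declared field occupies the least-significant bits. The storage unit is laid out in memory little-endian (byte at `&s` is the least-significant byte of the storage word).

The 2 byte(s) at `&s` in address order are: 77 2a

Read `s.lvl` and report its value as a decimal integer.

-89

[0]=0x77 [1]=0x2a (little-endian) → word 0x2a77
rsvd [0+:4] = (word>>0) & 0xf = 7
lvl [4+:8] = (word>>4) & 0xff = 167  ←
mode [12+:4] = (word>>12) & 0xf = 2
lvl signed 8b, MSB=1: 167 - 256 = -89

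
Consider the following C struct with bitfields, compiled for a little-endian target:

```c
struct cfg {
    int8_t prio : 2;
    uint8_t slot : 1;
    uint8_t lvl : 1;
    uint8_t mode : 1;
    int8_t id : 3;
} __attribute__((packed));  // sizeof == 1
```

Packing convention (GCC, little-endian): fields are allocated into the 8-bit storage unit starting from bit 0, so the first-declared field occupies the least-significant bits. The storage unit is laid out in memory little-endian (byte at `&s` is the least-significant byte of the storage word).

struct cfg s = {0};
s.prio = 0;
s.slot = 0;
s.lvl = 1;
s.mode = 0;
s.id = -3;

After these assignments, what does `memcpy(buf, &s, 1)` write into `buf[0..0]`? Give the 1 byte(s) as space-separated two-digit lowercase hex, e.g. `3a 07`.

a8

[0+:2] prio=0 & 0x3 = 0x0; word=0x00
[2+:1] slot=0 & 0x1 = 0x0; word=0x00
[3+:1] lvl=1 & 0x1 = 0x1; word=0x08
[4+:1] mode=0 & 0x1 = 0x0; word=0x08
[5+:3] id=-3 & 0x7 = 0x5; word=0xa8
word = 0xa8 → little-endian bytes:
  [0]=0xa8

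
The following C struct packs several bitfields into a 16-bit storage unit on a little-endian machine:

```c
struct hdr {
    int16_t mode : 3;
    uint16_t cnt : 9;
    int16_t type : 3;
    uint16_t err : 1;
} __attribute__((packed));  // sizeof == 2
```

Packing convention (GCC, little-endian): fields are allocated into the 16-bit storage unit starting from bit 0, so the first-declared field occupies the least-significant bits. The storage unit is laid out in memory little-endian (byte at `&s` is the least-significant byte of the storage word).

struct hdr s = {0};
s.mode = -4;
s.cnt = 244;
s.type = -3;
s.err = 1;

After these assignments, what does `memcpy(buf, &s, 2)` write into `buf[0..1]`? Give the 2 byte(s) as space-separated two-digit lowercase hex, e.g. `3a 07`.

a4 d7

[0+:3] mode=-4 & 0x7 = 0x4; word=0x0004
[3+:9] cnt=244 & 0x1ff = 0xf4; word=0x07a4
[12+:3] type=-3 & 0x7 = 0x5; word=0x57a4
[15+:1] err=1 & 0x1 = 0x1; word=0xd7a4
word = 0xd7a4 → little-endian bytes:
  [0]=0xa4  [1]=0xd7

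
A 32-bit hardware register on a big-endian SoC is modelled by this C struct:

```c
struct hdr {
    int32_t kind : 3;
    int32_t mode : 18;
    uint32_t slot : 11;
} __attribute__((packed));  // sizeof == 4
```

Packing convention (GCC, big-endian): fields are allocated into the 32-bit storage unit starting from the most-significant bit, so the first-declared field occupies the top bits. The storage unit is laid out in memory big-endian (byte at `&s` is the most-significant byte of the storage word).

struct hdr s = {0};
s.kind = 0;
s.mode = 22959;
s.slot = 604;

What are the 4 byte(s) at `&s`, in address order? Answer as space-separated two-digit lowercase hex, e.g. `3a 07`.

kind:3 = 0 → 0x0 << 29 → word 0x00000000
mode:18 = 22959 → 0x59af << 11 → word 0x02cd7800
slot:11 = 604 → 0x25c << 0 → word 0x02cd7a5c
word = 0x02cd7a5c → big-endian bytes:
  [0]=0x02  [1]=0xcd  [2]=0x7a  [3]=0x5c

02 cd 7a 5c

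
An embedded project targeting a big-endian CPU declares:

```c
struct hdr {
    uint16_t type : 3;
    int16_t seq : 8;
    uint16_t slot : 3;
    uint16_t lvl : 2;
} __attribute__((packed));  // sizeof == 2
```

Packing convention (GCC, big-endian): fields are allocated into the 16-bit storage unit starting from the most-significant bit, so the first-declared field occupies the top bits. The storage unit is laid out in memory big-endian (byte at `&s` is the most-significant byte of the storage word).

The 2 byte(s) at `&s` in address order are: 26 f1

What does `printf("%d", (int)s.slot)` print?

[0]=0x26 [1]=0xf1 (big-endian) → word 0x26f1
type:3 @ bit 13 → (0x26f1>>13)&0x7 = 0x1
seq:8 @ bit 5 → (0x26f1>>5)&0xff = 0x37
slot:3 @ bit 2 → (0x26f1>>2)&0x7 = 0x4  ←
lvl:2 @ bit 0 → (0x26f1>>0)&0x3 = 0x1

4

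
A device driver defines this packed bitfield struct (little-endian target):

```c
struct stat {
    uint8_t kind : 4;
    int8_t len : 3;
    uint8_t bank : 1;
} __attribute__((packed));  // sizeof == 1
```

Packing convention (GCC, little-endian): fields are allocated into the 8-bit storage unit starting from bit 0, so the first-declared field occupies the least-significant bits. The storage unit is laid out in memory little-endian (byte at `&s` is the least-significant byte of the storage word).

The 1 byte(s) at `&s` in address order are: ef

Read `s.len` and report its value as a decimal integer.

[0]=0xef (little-endian) → word 0xef
kind:4 @ bit 0 → (0xef>>0)&0xf = 0xf
len:3 @ bit 4 → (0xef>>4)&0x7 = 0x6  ←
bank:1 @ bit 7 → (0xef>>7)&0x1 = 0x1
len signed 3b, MSB=1: 6 - 8 = -2

-2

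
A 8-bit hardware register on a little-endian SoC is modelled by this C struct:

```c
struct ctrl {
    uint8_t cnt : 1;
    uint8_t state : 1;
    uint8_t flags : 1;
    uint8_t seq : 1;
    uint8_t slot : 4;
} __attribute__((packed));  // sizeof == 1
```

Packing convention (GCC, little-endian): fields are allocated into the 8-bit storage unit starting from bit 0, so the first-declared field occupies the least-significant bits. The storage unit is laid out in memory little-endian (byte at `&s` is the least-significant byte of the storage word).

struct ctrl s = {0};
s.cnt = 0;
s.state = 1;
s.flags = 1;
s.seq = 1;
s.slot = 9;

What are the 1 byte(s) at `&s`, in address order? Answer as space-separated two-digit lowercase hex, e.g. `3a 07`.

9e

cnt:1 = 0 → 0x0 << 0 → word 0x00
state:1 = 1 → 0x1 << 1 → word 0x02
flags:1 = 1 → 0x1 << 2 → word 0x06
seq:1 = 1 → 0x1 << 3 → word 0x0e
slot:4 = 9 → 0x9 << 4 → word 0x9e
word = 0x9e → little-endian bytes:
  [0]=0x9e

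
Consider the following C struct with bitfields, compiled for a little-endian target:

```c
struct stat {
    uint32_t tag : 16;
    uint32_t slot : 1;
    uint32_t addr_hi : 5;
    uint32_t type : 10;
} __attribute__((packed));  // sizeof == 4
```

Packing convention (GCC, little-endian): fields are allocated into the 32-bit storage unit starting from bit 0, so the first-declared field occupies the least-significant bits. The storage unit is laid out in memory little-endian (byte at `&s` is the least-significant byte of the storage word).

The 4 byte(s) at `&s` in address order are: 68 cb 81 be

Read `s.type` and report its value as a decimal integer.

[0]=0x68 [1]=0xcb [2]=0x81 [3]=0xbe (little-endian) → word 0xbe81cb68
tag [0+:16] = (word>>0) & 0xffff = 52072
slot [16+:1] = (word>>16) & 0x1 = 1
addr_hi [17+:5] = (word>>17) & 0x1f = 0
type [22+:10] = (word>>22) & 0x3ff = 762  ←

762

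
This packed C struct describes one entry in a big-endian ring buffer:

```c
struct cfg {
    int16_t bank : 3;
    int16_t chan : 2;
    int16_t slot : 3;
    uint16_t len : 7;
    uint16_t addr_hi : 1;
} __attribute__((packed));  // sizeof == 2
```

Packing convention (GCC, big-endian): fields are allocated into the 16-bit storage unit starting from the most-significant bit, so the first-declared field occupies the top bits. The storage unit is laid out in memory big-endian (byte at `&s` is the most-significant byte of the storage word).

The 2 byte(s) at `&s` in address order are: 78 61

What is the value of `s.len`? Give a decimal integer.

[0]=0x78 [1]=0x61 (big-endian) → word 0x7861
bank:3 @ bit 13 → (0x7861>>13)&0x7 = 0x3
chan:2 @ bit 11 → (0x7861>>11)&0x3 = 0x3
slot:3 @ bit 8 → (0x7861>>8)&0x7 = 0x0
len:7 @ bit 1 → (0x7861>>1)&0x7f = 0x30  ←
addr_hi:1 @ bit 0 → (0x7861>>0)&0x1 = 0x1

48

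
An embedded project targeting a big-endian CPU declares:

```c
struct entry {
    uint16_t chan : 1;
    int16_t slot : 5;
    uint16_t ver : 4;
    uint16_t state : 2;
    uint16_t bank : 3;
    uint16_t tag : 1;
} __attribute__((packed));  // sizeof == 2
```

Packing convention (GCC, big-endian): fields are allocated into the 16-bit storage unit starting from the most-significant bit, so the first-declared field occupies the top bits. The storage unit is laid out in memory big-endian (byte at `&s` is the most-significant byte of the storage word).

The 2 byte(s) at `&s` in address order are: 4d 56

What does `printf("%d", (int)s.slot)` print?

[0]=0x4d [1]=0x56 (big-endian) → word 0x4d56
chan:1 @ bit 15 → (0x4d56>>15)&0x1 = 0x0
slot:5 @ bit 10 → (0x4d56>>10)&0x1f = 0x13  ←
ver:4 @ bit 6 → (0x4d56>>6)&0xf = 0x5
state:2 @ bit 4 → (0x4d56>>4)&0x3 = 0x1
bank:3 @ bit 1 → (0x4d56>>1)&0x7 = 0x3
tag:1 @ bit 0 → (0x4d56>>0)&0x1 = 0x0
slot signed 5b, MSB=1: 19 - 32 = -13

-13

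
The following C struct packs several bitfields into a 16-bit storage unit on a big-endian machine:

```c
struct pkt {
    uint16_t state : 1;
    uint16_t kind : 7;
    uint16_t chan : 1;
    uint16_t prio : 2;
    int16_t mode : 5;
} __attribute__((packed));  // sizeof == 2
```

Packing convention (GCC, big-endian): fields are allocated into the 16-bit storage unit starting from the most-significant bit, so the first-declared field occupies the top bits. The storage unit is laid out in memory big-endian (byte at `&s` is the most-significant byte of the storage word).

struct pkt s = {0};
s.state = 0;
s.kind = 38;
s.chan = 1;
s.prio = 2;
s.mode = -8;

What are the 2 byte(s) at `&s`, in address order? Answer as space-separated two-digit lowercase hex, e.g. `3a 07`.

[15+:1] state=0 & 0x1 = 0x0; word=0x0000
[8+:7] kind=38 & 0x7f = 0x26; word=0x2600
[7+:1] chan=1 & 0x1 = 0x1; word=0x2680
[5+:2] prio=2 & 0x3 = 0x2; word=0x26c0
[0+:5] mode=-8 & 0x1f = 0x18; word=0x26d8
word = 0x26d8 → big-endian bytes:
  [0]=0x26  [1]=0xd8

26 d8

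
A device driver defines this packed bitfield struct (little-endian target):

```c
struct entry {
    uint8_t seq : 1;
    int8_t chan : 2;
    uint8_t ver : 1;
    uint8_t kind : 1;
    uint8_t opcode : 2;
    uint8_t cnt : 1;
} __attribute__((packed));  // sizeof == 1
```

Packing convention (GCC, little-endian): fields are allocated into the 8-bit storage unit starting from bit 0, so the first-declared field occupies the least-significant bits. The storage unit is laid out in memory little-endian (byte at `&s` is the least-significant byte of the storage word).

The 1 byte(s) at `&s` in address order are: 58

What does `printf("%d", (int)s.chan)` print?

[0]=0x58 (little-endian) → word 0x58
seq:1 @ bit 0 → (0x58>>0)&0x1 = 0x0
chan:2 @ bit 1 → (0x58>>1)&0x3 = 0x0  ←
ver:1 @ bit 3 → (0x58>>3)&0x1 = 0x1
kind:1 @ bit 4 → (0x58>>4)&0x1 = 0x1
opcode:2 @ bit 5 → (0x58>>5)&0x3 = 0x2
cnt:1 @ bit 7 → (0x58>>7)&0x1 = 0x0
chan signed 2b, MSB=0: value = 0

0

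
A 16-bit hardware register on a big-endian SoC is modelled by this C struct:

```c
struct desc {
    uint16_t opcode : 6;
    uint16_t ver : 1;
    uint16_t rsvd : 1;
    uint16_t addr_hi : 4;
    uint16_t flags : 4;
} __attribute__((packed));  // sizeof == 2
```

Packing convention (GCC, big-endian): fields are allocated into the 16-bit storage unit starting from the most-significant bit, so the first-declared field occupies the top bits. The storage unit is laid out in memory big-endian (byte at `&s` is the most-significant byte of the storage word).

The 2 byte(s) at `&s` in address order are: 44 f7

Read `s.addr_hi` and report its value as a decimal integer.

15

[0]=0x44 [1]=0xf7 (big-endian) → word 0x44f7
opcode [10+:6] = (word>>10) & 0x3f = 17
ver [9+:1] = (word>>9) & 0x1 = 0
rsvd [8+:1] = (word>>8) & 0x1 = 0
addr_hi [4+:4] = (word>>4) & 0xf = 15  ←
flags [0+:4] = (word>>0) & 0xf = 7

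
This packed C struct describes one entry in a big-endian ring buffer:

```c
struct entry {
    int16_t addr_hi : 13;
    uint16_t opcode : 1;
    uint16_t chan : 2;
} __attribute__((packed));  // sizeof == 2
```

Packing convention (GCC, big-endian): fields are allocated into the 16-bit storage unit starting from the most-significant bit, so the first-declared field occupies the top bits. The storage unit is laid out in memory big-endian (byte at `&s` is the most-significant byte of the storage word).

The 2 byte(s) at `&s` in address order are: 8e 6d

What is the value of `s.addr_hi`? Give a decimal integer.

-3635

[0]=0x8e [1]=0x6d (big-endian) → word 0x8e6d
addr_hi:13 @ bit 3 → (0x8e6d>>3)&0x1fff = 0x11cd  ←
opcode:1 @ bit 2 → (0x8e6d>>2)&0x1 = 0x1
chan:2 @ bit 0 → (0x8e6d>>0)&0x3 = 0x1
addr_hi signed 13b, MSB=1: 4557 - 8192 = -3635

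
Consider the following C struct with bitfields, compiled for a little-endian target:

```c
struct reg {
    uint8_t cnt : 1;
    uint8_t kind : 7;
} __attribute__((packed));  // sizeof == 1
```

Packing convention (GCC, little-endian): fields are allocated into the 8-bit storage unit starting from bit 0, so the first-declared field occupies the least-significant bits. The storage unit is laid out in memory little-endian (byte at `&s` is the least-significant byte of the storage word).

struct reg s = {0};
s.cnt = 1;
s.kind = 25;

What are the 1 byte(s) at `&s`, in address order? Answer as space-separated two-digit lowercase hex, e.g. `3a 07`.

cnt:1 = 1 → 0x1 << 0 → word 0x01
kind:7 = 25 → 0x19 << 1 → word 0x33
word = 0x33 → little-endian bytes:
  [0]=0x33

33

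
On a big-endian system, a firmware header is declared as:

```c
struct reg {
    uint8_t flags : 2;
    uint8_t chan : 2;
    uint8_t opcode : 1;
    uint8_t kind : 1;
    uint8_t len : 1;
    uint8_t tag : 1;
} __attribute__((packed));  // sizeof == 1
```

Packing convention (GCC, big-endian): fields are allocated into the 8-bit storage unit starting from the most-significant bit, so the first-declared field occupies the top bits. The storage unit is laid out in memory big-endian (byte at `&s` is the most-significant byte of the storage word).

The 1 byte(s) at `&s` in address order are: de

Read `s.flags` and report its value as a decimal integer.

[0]=0xde (big-endian) → word 0xde
flags:2 @ bit 6 → (0xde>>6)&0x3 = 0x3  ←
chan:2 @ bit 4 → (0xde>>4)&0x3 = 0x1
opcode:1 @ bit 3 → (0xde>>3)&0x1 = 0x1
kind:1 @ bit 2 → (0xde>>2)&0x1 = 0x1
len:1 @ bit 1 → (0xde>>1)&0x1 = 0x1
tag:1 @ bit 0 → (0xde>>0)&0x1 = 0x0

3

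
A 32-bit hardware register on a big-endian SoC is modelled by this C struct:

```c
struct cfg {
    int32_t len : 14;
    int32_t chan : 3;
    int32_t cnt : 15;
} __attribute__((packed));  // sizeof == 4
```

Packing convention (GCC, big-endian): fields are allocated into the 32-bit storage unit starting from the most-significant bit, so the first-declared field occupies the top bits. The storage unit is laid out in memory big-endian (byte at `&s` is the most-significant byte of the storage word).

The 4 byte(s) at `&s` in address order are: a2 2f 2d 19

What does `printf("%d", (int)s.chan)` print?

[0]=0xa2 [1]=0x2f [2]=0x2d [3]=0x19 (big-endian) → word 0xa22f2d19
len:14 @ bit 18 → (0xa22f2d19>>18)&0x3fff = 0x288b
chan:3 @ bit 15 → (0xa22f2d19>>15)&0x7 = 0x6  ←
cnt:15 @ bit 0 → (0xa22f2d19>>0)&0x7fff = 0x2d19
chan signed 3b, MSB=1: 6 - 8 = -2

-2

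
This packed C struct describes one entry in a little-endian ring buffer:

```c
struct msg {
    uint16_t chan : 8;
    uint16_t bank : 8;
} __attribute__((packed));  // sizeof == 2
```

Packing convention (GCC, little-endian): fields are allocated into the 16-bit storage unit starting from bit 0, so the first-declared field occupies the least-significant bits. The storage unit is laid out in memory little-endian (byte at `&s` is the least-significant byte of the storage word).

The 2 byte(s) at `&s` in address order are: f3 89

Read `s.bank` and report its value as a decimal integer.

[0]=0xf3 [1]=0x89 (little-endian) → word 0x89f3
chan [0+:8] = (word>>0) & 0xff = 243
bank [8+:8] = (word>>8) & 0xff = 137  ←

137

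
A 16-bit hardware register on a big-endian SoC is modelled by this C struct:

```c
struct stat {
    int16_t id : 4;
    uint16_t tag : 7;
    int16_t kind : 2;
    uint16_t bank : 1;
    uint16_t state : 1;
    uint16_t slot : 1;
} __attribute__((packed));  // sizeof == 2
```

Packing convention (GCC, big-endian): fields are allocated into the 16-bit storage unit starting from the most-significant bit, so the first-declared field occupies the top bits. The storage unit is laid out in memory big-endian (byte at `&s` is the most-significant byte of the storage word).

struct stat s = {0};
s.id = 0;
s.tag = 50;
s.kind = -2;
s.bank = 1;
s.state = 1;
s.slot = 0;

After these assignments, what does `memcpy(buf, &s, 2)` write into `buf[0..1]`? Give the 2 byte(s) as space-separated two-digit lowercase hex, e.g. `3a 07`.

id:4 = 0 → 0x0 << 12 → word 0x0000
tag:7 = 50 → 0x32 << 5 → word 0x0640
kind:2 = -2 → 0x2 << 3 → word 0x0650
bank:1 = 1 → 0x1 << 2 → word 0x0654
state:1 = 1 → 0x1 << 1 → word 0x0656
slot:1 = 0 → 0x0 << 0 → word 0x0656
word = 0x0656 → big-endian bytes:
  [0]=0x06  [1]=0x56

06 56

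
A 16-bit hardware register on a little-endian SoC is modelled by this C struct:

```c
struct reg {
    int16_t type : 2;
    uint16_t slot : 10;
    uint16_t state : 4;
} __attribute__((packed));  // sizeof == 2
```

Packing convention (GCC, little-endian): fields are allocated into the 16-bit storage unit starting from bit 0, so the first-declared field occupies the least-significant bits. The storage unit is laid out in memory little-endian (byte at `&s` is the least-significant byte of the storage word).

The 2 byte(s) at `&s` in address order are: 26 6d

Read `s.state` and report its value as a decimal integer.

6

[0]=0x26 [1]=0x6d (little-endian) → word 0x6d26
type [0+:2] = (word>>0) & 0x3 = 2
slot [2+:10] = (word>>2) & 0x3ff = 841
state [12+:4] = (word>>12) & 0xf = 6  ←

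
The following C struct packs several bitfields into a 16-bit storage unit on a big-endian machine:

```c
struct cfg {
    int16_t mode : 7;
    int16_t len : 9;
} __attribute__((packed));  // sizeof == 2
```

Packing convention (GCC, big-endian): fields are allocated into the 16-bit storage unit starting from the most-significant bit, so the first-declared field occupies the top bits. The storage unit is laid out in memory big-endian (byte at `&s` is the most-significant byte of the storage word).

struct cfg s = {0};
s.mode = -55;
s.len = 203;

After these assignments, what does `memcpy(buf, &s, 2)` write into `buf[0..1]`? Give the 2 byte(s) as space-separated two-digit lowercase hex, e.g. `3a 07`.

92 cb

[9+:7] mode=-55 & 0x7f = 0x49; word=0x9200
[0+:9] len=203 & 0x1ff = 0xcb; word=0x92cb
word = 0x92cb → big-endian bytes:
  [0]=0x92  [1]=0xcb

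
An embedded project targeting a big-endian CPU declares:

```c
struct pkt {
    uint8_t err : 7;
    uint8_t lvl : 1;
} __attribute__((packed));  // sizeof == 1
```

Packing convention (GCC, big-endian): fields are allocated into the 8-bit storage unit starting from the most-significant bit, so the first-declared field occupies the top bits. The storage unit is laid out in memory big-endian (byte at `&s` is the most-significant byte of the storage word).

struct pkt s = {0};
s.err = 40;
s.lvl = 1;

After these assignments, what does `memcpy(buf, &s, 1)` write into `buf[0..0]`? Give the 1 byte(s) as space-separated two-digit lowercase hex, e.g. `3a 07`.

err (7b) val=40 bits=0x28 at bit 1: 0x50
lvl (1b) val=1 bits=0x1 at bit 0: 0x51
word = 0x51 → big-endian bytes:
  [0]=0x51

51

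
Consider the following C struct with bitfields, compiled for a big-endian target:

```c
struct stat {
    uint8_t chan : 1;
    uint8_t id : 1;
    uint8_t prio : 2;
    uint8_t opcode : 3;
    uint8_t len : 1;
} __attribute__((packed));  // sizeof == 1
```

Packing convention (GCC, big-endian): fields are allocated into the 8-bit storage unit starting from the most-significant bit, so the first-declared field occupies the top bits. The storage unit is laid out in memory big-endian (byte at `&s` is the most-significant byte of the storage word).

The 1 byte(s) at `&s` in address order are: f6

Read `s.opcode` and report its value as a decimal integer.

[0]=0xf6 (big-endian) → word 0xf6
chan [7+:1] = (word>>7) & 0x1 = 1
id [6+:1] = (word>>6) & 0x1 = 1
prio [4+:2] = (word>>4) & 0x3 = 3
opcode [1+:3] = (word>>1) & 0x7 = 3  ←
len [0+:1] = (word>>0) & 0x1 = 0

3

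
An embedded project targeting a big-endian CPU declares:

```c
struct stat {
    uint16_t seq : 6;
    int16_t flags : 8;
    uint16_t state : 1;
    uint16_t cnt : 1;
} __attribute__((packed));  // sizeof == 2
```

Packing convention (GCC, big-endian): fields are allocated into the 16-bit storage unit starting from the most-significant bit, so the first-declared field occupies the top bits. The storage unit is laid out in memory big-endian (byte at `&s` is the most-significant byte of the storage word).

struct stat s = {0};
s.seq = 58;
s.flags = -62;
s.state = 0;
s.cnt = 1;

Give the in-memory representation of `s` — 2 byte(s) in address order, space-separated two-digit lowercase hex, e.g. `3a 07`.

seq (6b) val=58 bits=0x3a at bit 10: 0xe800
flags (8b) val=-62 bits=0xc2 at bit 2: 0xeb08
state (1b) val=0 bits=0x0 at bit 1: 0xeb08
cnt (1b) val=1 bits=0x1 at bit 0: 0xeb09
word = 0xeb09 → big-endian bytes:
  [0]=0xeb  [1]=0x09

eb 09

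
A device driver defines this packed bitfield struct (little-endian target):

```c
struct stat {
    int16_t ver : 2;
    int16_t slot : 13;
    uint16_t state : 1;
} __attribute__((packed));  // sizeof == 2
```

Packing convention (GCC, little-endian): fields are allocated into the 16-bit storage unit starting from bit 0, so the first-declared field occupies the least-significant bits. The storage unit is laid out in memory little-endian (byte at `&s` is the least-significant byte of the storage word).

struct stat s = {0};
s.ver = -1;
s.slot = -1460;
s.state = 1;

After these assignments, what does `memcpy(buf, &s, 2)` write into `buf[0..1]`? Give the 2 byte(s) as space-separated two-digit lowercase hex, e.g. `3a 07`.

[0+:2] ver=-1 & 0x3 = 0x3; word=0x0003
[2+:13] slot=-1460 & 0x1fff = 0x1a4c; word=0x6933
[15+:1] state=1 & 0x1 = 0x1; word=0xe933
word = 0xe933 → little-endian bytes:
  [0]=0x33  [1]=0xe9

33 e9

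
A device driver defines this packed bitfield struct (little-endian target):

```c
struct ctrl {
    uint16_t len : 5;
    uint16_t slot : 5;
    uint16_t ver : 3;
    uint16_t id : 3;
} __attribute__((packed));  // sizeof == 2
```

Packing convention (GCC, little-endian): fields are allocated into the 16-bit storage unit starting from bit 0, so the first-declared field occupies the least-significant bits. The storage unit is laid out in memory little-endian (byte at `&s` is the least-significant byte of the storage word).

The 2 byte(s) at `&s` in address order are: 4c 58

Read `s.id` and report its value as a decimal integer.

2

[0]=0x4c [1]=0x58 (little-endian) → word 0x584c
len [0+:5] = (word>>0) & 0x1f = 12
slot [5+:5] = (word>>5) & 0x1f = 2
ver [10+:3] = (word>>10) & 0x7 = 6
id [13+:3] = (word>>13) & 0x7 = 2  ←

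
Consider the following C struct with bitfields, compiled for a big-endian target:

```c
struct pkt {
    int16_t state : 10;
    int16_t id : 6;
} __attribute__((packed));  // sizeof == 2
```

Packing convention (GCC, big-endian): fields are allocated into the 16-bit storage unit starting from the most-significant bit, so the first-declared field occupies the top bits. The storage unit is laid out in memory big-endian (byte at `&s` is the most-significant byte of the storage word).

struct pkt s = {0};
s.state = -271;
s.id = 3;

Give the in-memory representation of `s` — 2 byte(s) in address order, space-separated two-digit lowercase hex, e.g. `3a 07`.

state:10 = -271 → 0x2f1 << 6 → word 0xbc40
id:6 = 3 → 0x3 << 0 → word 0xbc43
word = 0xbc43 → big-endian bytes:
  [0]=0xbc  [1]=0x43

bc 43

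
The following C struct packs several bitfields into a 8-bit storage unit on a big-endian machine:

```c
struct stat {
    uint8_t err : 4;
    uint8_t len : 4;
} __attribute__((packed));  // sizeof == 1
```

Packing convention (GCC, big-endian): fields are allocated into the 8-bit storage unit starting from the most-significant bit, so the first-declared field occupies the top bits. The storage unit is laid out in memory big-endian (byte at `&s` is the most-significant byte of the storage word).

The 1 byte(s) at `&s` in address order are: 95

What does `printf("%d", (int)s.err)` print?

[0]=0x95 (big-endian) → word 0x95
err [4+:4] = (word>>4) & 0xf = 9  ←
len [0+:4] = (word>>0) & 0xf = 5

9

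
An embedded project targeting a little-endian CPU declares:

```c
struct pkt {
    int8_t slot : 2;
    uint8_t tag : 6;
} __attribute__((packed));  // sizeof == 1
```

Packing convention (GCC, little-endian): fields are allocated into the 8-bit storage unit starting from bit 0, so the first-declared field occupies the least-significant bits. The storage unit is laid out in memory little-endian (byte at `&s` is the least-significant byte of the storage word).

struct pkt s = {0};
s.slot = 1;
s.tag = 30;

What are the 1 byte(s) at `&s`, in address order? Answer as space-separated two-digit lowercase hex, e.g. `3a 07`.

79

slot:2 = 1 → 0x1 << 0 → word 0x01
tag:6 = 30 → 0x1e << 2 → word 0x79
word = 0x79 → little-endian bytes:
  [0]=0x79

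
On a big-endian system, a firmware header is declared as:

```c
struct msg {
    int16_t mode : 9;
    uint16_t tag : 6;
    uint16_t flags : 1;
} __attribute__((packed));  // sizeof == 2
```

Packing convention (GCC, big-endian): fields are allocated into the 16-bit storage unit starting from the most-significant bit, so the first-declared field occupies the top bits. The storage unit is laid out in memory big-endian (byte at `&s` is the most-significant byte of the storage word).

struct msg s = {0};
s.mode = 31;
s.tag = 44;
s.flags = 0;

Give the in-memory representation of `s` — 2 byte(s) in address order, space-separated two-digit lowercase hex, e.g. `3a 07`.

[7+:9] mode=31 & 0x1ff = 0x1f; word=0x0f80
[1+:6] tag=44 & 0x3f = 0x2c; word=0x0fd8
[0+:1] flags=0 & 0x1 = 0x0; word=0x0fd8
word = 0x0fd8 → big-endian bytes:
  [0]=0x0f  [1]=0xd8

0f d8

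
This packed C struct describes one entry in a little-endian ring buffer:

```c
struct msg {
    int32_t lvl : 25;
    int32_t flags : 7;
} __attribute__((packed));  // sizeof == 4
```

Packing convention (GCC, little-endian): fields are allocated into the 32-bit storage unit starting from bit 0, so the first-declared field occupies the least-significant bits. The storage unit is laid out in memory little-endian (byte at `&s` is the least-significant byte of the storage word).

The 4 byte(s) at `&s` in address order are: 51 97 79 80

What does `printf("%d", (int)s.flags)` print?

[0]=0x51 [1]=0x97 [2]=0x79 [3]=0x80 (little-endian) → word 0x80799751
lvl [0+:25] = (word>>0) & 0x1ffffff = 7968593
flags [25+:7] = (word>>25) & 0x7f = 64  ←
flags signed 7b, MSB=1: 64 - 128 = -64

-64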